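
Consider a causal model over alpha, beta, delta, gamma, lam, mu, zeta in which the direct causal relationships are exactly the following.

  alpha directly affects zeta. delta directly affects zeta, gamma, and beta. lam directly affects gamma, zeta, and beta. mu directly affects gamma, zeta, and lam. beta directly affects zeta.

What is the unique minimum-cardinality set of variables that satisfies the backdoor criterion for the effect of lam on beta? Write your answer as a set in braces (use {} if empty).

{}

Variables eligible for adjustment (non-descendants of lam, excluding lam and beta): {alpha, delta, mu}.
Backdoor paths from lam to beta:
  P1: lam <- mu -> zeta <- delta -> beta
  P2: lam <- mu -> zeta <- beta
  P3: lam <- mu -> gamma <- delta -> beta
  P4: lam <- mu -> gamma <- delta -> zeta <- beta
Each backdoor path contains an unconditioned collider, so every path is already blocked with the empty conditioning set:
  P1: blocked at collider zeta (neither it nor any descendant is in the conditioning set).
  P2: blocked at collider zeta (neither it nor any descendant is in the conditioning set).
  P3: blocked at collider gamma (neither it nor any descendant is in the conditioning set).
  P4: blocked at collider gamma (neither it nor any descendant is in the conditioning set).
The empty set is therefore the unique smallest valid set.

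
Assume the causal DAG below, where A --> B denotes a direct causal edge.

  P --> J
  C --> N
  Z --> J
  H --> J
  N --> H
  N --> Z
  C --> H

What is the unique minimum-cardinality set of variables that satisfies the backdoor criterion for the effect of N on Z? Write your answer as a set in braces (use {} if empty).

Variables eligible for adjustment (non-descendants of N, excluding N and Z): {C, P}.
Backdoor paths from N to Z:
  P1: N <- C -> H -> J <- Z
Each backdoor path contains an unconditioned collider, so every path is already blocked with the empty conditioning set:
  P1: blocked at collider J (neither it nor any descendant is in the conditioning set).
The empty set is therefore the unique smallest valid set.

{}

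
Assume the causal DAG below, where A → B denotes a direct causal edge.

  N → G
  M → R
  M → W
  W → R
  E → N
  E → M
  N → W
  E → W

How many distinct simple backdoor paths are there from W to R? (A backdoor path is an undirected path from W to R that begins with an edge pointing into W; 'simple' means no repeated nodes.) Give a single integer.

A backdoor path from W to R is any simple undirected path whose first edge points into W (i.e. leaves W via a parent).
Parents of W: {E, M, N}.
Enumerating:
  P1: W <- E -> M -> R
  P2: W <- N <- E -> M -> R
  P3: W <- M -> R
That exhausts the simple backdoor paths. Count: 3.

3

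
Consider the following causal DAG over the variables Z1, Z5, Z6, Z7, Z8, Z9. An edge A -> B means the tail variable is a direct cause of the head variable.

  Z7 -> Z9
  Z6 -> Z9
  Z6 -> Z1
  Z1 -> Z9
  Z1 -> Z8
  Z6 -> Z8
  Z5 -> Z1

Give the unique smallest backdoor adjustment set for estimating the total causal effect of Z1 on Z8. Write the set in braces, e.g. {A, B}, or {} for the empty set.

{Z6}

Variables eligible for adjustment (non-descendants of Z1, excluding Z1 and Z8): {Z5, Z6, Z7}.
Backdoor paths from Z1 to Z8:
  P1: Z1 <- Z6 -> Z8
The empty set is not sufficient: P1 (Z1 <- Z6 -> Z8) has no collider blocking it and no conditioned non-collider, so it is open.
Try {Z6}:
  P1: blocked at fork node Z6 ∈ conditioning set.
{Z6} contains no descendant of Z1 and blocks every backdoor path.
No other singleton works — e.g. {Z5} leaves P1 open — so {Z6} is the unique smallest valid adjustment set.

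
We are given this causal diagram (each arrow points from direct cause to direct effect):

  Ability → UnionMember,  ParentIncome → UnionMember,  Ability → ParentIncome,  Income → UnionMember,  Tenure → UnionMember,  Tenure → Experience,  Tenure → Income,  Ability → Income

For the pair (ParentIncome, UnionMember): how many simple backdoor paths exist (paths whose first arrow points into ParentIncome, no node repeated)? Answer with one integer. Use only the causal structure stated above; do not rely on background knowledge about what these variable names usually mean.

3

A backdoor path from ParentIncome to UnionMember is any simple undirected path whose first edge points into ParentIncome (i.e. leaves ParentIncome via a parent).
Parents of ParentIncome: {Ability}.
Enumerating:
  P1: ParentIncome <- Ability -> Income <- Tenure -> UnionMember
  P2: ParentIncome <- Ability -> Income -> UnionMember
  P3: ParentIncome <- Ability -> UnionMember
That exhausts the simple backdoor paths. Count: 3.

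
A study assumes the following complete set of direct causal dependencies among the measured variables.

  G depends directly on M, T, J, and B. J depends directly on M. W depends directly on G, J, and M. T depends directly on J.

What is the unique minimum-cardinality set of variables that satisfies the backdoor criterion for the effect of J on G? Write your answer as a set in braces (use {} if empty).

Variables eligible for adjustment (non-descendants of J, excluding J and G): {B, M}.
Backdoor paths from J to G:
  P1: J <- M -> G
  P2: J <- M -> W <- G
The empty set is not sufficient: P1 (J <- M -> G) has no collider blocking it and no conditioned non-collider, so it is open.
Try {M}:
  P1: blocked at fork node M ∈ conditioning set.
  P2: blocked at fork node M ∈ conditioning set.
{M} contains no descendant of J and blocks every backdoor path.
No other singleton works — e.g. {B} leaves P1 open — so {M} is the unique smallest valid adjustment set.

{M}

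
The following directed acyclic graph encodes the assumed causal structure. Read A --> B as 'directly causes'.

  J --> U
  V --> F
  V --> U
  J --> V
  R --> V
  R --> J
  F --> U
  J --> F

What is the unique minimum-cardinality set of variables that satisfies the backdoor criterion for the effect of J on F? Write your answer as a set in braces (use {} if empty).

Variables eligible for adjustment (non-descendants of J, excluding J and F): {R}.
Backdoor paths from J to F:
  P1: J <- R -> V -> F
  P2: J <- R -> V -> U <- F
The empty set is not sufficient: P1 (J <- R -> V -> F) has no collider blocking it and no conditioned non-collider, so it is open.
Try {R}:
  P1: blocked at fork node R ∈ conditioning set.
  P2: blocked at fork node R ∈ conditioning set.
{R} contains no descendant of J and blocks every backdoor path.
{R} is the unique smallest valid adjustment set.

{R}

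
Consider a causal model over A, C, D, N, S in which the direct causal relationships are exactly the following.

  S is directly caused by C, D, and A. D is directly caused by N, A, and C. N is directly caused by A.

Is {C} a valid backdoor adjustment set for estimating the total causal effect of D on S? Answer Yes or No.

No

Backdoor paths from D to S (paths whose first edge points into D):
  P1: D <- A -> S
  P2: D <- C -> S
  P3: D <- N <- A -> S
Condition 1 (no descendant of D in the set): holds — descendants of D are {S}; none are in {C}.
Condition 2 (every backdoor path blocked by {C}):
  P1: open — no interior node is in the conditioning set.
  P2: blocked at fork node C ∈ conditioning set.
  P3: open — no interior node is in the conditioning set.
{C} does not satisfy the backdoor criterion.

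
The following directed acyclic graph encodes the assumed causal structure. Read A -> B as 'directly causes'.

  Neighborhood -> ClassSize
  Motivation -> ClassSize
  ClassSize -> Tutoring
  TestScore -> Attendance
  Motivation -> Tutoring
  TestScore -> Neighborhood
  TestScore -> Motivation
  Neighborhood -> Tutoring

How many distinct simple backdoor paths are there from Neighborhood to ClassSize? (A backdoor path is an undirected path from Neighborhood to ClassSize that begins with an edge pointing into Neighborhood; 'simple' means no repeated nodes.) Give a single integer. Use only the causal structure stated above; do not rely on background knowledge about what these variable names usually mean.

A backdoor path from Neighborhood to ClassSize is any simple undirected path whose first edge points into Neighborhood (i.e. leaves Neighborhood via a parent).
Parents of Neighborhood: {TestScore}.
Enumerating:
  P1: Neighborhood <- TestScore -> Motivation -> ClassSize
  P2: Neighborhood <- TestScore -> Motivation -> Tutoring <- ClassSize
That exhausts the simple backdoor paths. Count: 2.

2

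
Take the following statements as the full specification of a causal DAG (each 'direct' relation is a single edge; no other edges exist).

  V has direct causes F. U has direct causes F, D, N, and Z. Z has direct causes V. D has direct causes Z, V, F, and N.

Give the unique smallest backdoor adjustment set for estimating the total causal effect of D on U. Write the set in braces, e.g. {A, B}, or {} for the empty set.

{F, N, Z}

Variables eligible for adjustment (non-descendants of D, excluding D and U): {F, N, V, Z}.
Backdoor paths from D to U:
  P1: D <- N -> U
  P2: D <- F -> V -> Z -> U
  P3: D <- F -> U
  P4: D <- V <- F -> U
  P5: D <- V -> Z -> U
  P6: D <- Z <- V <- F -> U
  P7: D <- Z -> U
The empty set is not sufficient: P1 (D <- N -> U) has no collider blocking it and no conditioned non-collider, so it is open.
Try {F, N, Z}:
  P1: blocked at fork node N ∈ conditioning set.
  P2: blocked at fork node F ∈ conditioning set.
  P3: blocked at fork node F ∈ conditioning set.
  P4: blocked at fork node F ∈ conditioning set.
  P5: blocked at chain node Z ∈ conditioning set.
  P6: blocked at chain node Z ∈ conditioning set.
  P7: blocked at fork node Z ∈ conditioning set.
{F, N, Z} contains no descendant of D and blocks every backdoor path.
Every element of {F, N, Z} is needed (dropping F leaves P3 open; dropping N leaves P1 open; dropping Z leaves P5 open), so no proper subset is valid.
Among all size-3 subsets of the eligible variables, only {F, N, Z} blocks every backdoor path, so it is the unique smallest valid adjustment set.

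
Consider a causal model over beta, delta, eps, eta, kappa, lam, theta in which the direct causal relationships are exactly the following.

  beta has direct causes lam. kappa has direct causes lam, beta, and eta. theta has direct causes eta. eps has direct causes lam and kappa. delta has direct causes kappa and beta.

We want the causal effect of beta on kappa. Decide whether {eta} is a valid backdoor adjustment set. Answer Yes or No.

Backdoor paths from beta to kappa (paths whose first edge points into beta):
  P1: beta <- lam -> kappa
  P2: beta <- lam -> eps <- kappa
Condition 1 (no descendant of beta in the set): holds — descendants of beta are {delta, eps, kappa}; none are in {eta}.
Condition 2 (every backdoor path blocked by {eta}):
  P1: open — no interior node is in the conditioning set.
  P2: blocked at collider eps (neither it nor any descendant is in the conditioning set).
{eta} does not satisfy the backdoor criterion.

No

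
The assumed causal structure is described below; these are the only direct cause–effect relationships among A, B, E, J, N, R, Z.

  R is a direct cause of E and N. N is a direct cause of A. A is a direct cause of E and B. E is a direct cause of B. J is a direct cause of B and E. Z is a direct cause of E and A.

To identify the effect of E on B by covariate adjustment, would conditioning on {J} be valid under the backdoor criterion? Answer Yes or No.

Backdoor paths from E to B (paths whose first edge points into E):
  P1: E <- J -> B
  P2: E <- R -> N -> A -> B
  P3: E <- Z -> A -> B
  P4: E <- A -> B
Condition 1 (no descendant of E in the set): holds — descendants of E are {B}; none are in {J}.
Condition 2 (every backdoor path blocked by {J}):
  P1: blocked at fork node J ∈ conditioning set.
  P2: open — no interior node is in the conditioning set.
  P3: open — no interior node is in the conditioning set.
  P4: open — no interior node is in the conditioning set.
{J} does not satisfy the backdoor criterion.

No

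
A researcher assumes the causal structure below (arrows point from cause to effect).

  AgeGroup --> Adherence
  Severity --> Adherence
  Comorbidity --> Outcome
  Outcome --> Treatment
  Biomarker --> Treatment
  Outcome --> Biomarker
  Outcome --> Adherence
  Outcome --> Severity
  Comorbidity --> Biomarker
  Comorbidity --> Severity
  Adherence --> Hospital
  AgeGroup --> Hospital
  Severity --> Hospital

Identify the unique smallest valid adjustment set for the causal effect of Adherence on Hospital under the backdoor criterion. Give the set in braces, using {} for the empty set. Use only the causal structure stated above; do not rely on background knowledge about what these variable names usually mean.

Variables eligible for adjustment (non-descendants of Adherence, excluding Adherence and Hospital): {AgeGroup, Biomarker, Comorbidity, Outcome, Severity, Treatment}.
Backdoor paths from Adherence to Hospital:
  P1: Adherence <- Outcome <- Comorbidity -> Severity -> Hospital
  P2: Adherence <- Outcome -> Severity -> Hospital
  P3: Adherence <- Outcome -> Biomarker <- Comorbidity -> Severity -> Hospital
  P4: Adherence <- Outcome -> Treatment <- Biomarker <- Comorbidity -> Severity -> Hospital
  P5: Adherence <- Severity -> Hospital
  P6: Adherence <- AgeGroup -> Hospital
The empty set is not sufficient: P1 (Adherence <- Outcome <- Comorbidity -> Severity -> Hospital) has no collider blocking it and no conditioned non-collider, so it is open.
Try {AgeGroup, Severity}:
  P1: blocked at chain node Severity ∈ conditioning set.
  P2: blocked at chain node Severity ∈ conditioning set.
  P3: blocked at collider Biomarker (neither it nor any descendant is in the conditioning set).
  P4: blocked at collider Treatment (neither it nor any descendant is in the conditioning set).
  P5: blocked at fork node Severity ∈ conditioning set.
  P6: blocked at fork node AgeGroup ∈ conditioning set.
{AgeGroup, Severity} contains no descendant of Adherence and blocks every backdoor path.
Every element of {AgeGroup, Severity} is needed (dropping AgeGroup leaves P6 open; dropping Severity leaves P1 open), so no proper subset is valid.
Among all size-2 subsets of the eligible variables, only {AgeGroup, Severity} blocks every backdoor path, so it is the unique smallest valid adjustment set.

{AgeGroup, Severity}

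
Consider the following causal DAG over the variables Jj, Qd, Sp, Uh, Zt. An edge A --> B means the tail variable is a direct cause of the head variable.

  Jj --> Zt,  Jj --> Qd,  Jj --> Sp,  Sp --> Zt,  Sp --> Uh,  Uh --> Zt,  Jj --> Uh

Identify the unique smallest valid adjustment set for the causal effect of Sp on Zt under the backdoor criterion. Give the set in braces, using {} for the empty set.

Variables eligible for adjustment (non-descendants of Sp, excluding Sp and Zt): {Jj, Qd}.
Backdoor paths from Sp to Zt:
  P1: Sp <- Jj -> Uh -> Zt
  P2: Sp <- Jj -> Zt
The empty set is not sufficient: P1 (Sp <- Jj -> Uh -> Zt) has no collider blocking it and no conditioned non-collider, so it is open.
Try {Jj}:
  P1: blocked at fork node Jj ∈ conditioning set.
  P2: blocked at fork node Jj ∈ conditioning set.
{Jj} contains no descendant of Sp and blocks every backdoor path.
No other singleton works — e.g. {Qd} leaves P1 open — so {Jj} is the unique smallest valid adjustment set.

{Jj}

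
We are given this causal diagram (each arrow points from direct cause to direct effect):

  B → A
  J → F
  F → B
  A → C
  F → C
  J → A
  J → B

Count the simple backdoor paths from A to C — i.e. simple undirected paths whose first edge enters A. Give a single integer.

4

A backdoor path from A to C is any simple undirected path whose first edge points into A (i.e. leaves A via a parent).
Parents of A: {B, J}.
Enumerating:
  P1: A <- J -> F -> C
  P2: A <- J -> B <- F -> C
  P3: A <- B <- J -> F -> C
  P4: A <- B <- F -> C
That exhausts the simple backdoor paths. Count: 4.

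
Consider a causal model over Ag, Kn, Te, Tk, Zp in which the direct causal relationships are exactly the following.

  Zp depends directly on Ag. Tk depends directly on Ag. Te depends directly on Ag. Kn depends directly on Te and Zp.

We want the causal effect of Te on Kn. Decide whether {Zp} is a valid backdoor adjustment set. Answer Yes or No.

Backdoor paths from Te to Kn (paths whose first edge points into Te):
  P1: Te <- Ag -> Zp -> Kn
Condition 1 (no descendant of Te in the set): holds — descendants of Te are {Kn}; none are in {Zp}.
Condition 2 (every backdoor path blocked by {Zp}):
  P1: blocked at chain node Zp ∈ conditioning set.
{Zp} satisfies the backdoor criterion.

Yes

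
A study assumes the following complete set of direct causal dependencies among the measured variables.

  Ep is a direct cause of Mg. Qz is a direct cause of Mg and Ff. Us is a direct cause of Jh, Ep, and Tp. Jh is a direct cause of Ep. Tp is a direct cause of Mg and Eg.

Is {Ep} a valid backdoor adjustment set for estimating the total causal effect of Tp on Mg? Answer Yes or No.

Yes

Backdoor paths from Tp to Mg (paths whose first edge points into Tp):
  P1: Tp <- Us -> Jh -> Ep -> Mg
  P2: Tp <- Us -> Ep -> Mg
Condition 1 (no descendant of Tp in the set): holds — descendants of Tp are {Eg, Mg}; none are in {Ep}.
Condition 2 (every backdoor path blocked by {Ep}):
  P1: blocked at chain node Ep ∈ conditioning set.
  P2: blocked at chain node Ep ∈ conditioning set.
{Ep} satisfies the backdoor criterion.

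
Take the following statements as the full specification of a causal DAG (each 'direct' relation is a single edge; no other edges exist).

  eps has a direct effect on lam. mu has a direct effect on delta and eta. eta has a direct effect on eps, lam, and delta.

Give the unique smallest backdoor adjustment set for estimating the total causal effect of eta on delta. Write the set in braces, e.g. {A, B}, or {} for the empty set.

Variables eligible for adjustment (non-descendants of eta, excluding eta and delta): {mu}.
Backdoor paths from eta to delta:
  P1: eta <- mu -> delta
The empty set is not sufficient: P1 (eta <- mu -> delta) has no collider blocking it and no conditioned non-collider, so it is open.
Try {mu}:
  P1: blocked at fork node mu ∈ conditioning set.
{mu} contains no descendant of eta and blocks every backdoor path.
{mu} is the unique smallest valid adjustment set.

{mu}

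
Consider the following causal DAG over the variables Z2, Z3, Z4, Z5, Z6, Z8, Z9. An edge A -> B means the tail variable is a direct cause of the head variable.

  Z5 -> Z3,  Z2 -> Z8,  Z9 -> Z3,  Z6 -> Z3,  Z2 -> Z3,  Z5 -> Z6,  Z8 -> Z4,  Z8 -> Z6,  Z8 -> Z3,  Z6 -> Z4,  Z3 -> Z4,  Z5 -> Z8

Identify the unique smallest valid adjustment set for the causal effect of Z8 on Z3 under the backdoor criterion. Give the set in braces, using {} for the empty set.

Variables eligible for adjustment (non-descendants of Z8, excluding Z8 and Z3): {Z2, Z5, Z9}.
Backdoor paths from Z8 to Z3:
  P1: Z8 <- Z5 -> Z6 -> Z3
  P2: Z8 <- Z5 -> Z6 -> Z4 <- Z3
  P3: Z8 <- Z5 -> Z3
  P4: Z8 <- Z2 -> Z3
The empty set is not sufficient: P1 (Z8 <- Z5 -> Z6 -> Z3) has no collider blocking it and no conditioned non-collider, so it is open.
Try {Z2, Z5}:
  P1: blocked at fork node Z5 ∈ conditioning set.
  P2: blocked at fork node Z5 ∈ conditioning set.
  P3: blocked at fork node Z5 ∈ conditioning set.
  P4: blocked at fork node Z2 ∈ conditioning set.
{Z2, Z5} contains no descendant of Z8 and blocks every backdoor path.
Every element of {Z2, Z5} is needed (dropping Z2 leaves P4 open; dropping Z5 leaves P1 open), so no proper subset is valid.
Among all size-2 subsets of the eligible variables, only {Z2, Z5} blocks every backdoor path, so it is the unique smallest valid adjustment set.

{Z2, Z5}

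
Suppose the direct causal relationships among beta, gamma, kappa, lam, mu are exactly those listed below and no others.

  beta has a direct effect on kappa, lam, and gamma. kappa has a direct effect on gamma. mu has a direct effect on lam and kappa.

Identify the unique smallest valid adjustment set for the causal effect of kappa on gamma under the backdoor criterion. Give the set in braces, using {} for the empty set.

Variables eligible for adjustment (non-descendants of kappa, excluding kappa and gamma): {beta, lam, mu}.
Backdoor paths from kappa to gamma:
  P1: kappa <- beta -> gamma
  P2: kappa <- mu -> lam <- beta -> gamma
The empty set is not sufficient: P1 (kappa <- beta -> gamma) has no collider blocking it and no conditioned non-collider, so it is open.
Try {beta}:
  P1: blocked at fork node beta ∈ conditioning set.
  P2: blocked at collider lam (neither it nor any descendant is in the conditioning set).
{beta} contains no descendant of kappa and blocks every backdoor path.
No other singleton works — e.g. {mu} leaves P1 open — so {beta} is the unique smallest valid adjustment set.

{beta}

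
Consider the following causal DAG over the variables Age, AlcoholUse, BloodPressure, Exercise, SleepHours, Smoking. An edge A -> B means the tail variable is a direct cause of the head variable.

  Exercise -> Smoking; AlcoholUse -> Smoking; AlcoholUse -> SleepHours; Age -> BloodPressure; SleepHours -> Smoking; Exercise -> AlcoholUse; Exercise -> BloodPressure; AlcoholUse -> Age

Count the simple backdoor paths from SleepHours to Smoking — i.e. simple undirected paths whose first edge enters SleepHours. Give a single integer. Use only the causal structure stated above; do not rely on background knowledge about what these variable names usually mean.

3

A backdoor path from SleepHours to Smoking is any simple undirected path whose first edge points into SleepHours (i.e. leaves SleepHours via a parent).
Parents of SleepHours: {AlcoholUse}.
Enumerating:
  P1: SleepHours <- AlcoholUse <- Exercise -> Smoking
  P2: SleepHours <- AlcoholUse -> Age -> BloodPressure <- Exercise -> Smoking
  P3: SleepHours <- AlcoholUse -> Smoking
That exhausts the simple backdoor paths. Count: 3.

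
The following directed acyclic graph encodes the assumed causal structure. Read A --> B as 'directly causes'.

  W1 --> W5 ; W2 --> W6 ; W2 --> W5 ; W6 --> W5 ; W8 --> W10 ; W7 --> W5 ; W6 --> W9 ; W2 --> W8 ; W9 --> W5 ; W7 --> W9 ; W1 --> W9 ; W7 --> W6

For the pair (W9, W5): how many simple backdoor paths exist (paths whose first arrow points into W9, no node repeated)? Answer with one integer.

A backdoor path from W9 to W5 is any simple undirected path whose first edge points into W9 (i.e. leaves W9 via a parent).
Parents of W9: {W1, W6, W7}.
Enumerating:
  P1: W9 <- W7 -> W6 <- W2 -> W5
  P2: W9 <- W7 -> W6 -> W5
  P3: W9 <- W7 -> W5
  P4: W9 <- W1 -> W5
  P5: W9 <- W6 <- W7 -> W5
  P6: W9 <- W6 <- W2 -> W5
  P7: W9 <- W6 -> W5
That exhausts the simple backdoor paths. Count: 7.

7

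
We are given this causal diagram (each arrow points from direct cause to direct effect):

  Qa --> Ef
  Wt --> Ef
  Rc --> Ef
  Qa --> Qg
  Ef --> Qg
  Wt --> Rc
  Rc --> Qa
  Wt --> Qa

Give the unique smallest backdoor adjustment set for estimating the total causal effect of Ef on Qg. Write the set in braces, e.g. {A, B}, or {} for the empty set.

{Qa}

Variables eligible for adjustment (non-descendants of Ef, excluding Ef and Qg): {Qa, Rc, Wt}.
Backdoor paths from Ef to Qg:
  P1: Ef <- Wt -> Rc -> Qa -> Qg
  P2: Ef <- Wt -> Qa -> Qg
  P3: Ef <- Rc <- Wt -> Qa -> Qg
  P4: Ef <- Rc -> Qa -> Qg
  P5: Ef <- Qa -> Qg
The empty set is not sufficient: P1 (Ef <- Wt -> Rc -> Qa -> Qg) has no collider blocking it and no conditioned non-collider, so it is open.
Try {Qa}:
  P1: blocked at chain node Qa ∈ conditioning set.
  P2: blocked at chain node Qa ∈ conditioning set.
  P3: blocked at chain node Qa ∈ conditioning set.
  P4: blocked at chain node Qa ∈ conditioning set.
  P5: blocked at fork node Qa ∈ conditioning set.
{Qa} contains no descendant of Ef and blocks every backdoor path.
No other singleton works — e.g. {Wt} leaves P4 open — so {Qa} is the unique smallest valid adjustment set.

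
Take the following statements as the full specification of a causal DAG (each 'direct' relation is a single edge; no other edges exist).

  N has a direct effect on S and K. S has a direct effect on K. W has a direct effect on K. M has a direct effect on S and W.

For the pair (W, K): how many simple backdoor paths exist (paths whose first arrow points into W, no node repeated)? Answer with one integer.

A backdoor path from W to K is any simple undirected path whose first edge points into W (i.e. leaves W via a parent).
Parents of W: {M}.
Enumerating:
  P1: W <- M -> S <- N -> K
  P2: W <- M -> S -> K
That exhausts the simple backdoor paths. Count: 2.

2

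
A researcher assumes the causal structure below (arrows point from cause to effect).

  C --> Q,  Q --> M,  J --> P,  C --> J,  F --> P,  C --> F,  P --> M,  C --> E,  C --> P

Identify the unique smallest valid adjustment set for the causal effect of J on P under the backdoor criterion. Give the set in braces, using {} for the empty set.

{C}

Variables eligible for adjustment (non-descendants of J, excluding J and P): {C, E, F, Q}.
Backdoor paths from J to P:
  P1: J <- C -> F -> P
  P2: J <- C -> Q -> M <- P
  P3: J <- C -> P
The empty set is not sufficient: P1 (J <- C -> F -> P) has no collider blocking it and no conditioned non-collider, so it is open.
Try {C}:
  P1: blocked at fork node C ∈ conditioning set.
  P2: blocked at fork node C ∈ conditioning set.
  P3: blocked at fork node C ∈ conditioning set.
{C} contains no descendant of J and blocks every backdoor path.
No other singleton works — e.g. {E} leaves P1 open — so {C} is the unique smallest valid adjustment set.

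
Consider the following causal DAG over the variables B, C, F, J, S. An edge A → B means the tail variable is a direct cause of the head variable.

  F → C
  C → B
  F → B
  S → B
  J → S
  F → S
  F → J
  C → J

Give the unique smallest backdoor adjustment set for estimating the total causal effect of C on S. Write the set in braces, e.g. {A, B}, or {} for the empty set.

Variables eligible for adjustment (non-descendants of C, excluding C and S): {F}.
Backdoor paths from C to S:
  P1: C <- F -> J -> S
  P2: C <- F -> S
  P3: C <- F -> B <- S
The empty set is not sufficient: P1 (C <- F -> J -> S) has no collider blocking it and no conditioned non-collider, so it is open.
Try {F}:
  P1: blocked at fork node F ∈ conditioning set.
  P2: blocked at fork node F ∈ conditioning set.
  P3: blocked at fork node F ∈ conditioning set.
{F} contains no descendant of C and blocks every backdoor path.
{F} is the unique smallest valid adjustment set.

{F}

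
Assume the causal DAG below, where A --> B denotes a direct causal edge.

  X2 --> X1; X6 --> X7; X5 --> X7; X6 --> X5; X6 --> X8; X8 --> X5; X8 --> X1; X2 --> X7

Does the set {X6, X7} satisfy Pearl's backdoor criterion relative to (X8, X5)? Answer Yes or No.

Backdoor paths from X8 to X5 (paths whose first edge points into X8):
  P1: X8 <- X6 -> X5
  P2: X8 <- X6 -> X7 <- X5
Condition 1 (no descendant of X8 in the set): FAILS — X7 is a descendant of X8.
Condition 2 (every backdoor path blocked by {X6, X7}):
  P1: blocked at fork node X6 ∈ conditioning set.
  P2: blocked at fork node X6 ∈ conditioning set.
{X6, X7} does not satisfy the backdoor criterion.

No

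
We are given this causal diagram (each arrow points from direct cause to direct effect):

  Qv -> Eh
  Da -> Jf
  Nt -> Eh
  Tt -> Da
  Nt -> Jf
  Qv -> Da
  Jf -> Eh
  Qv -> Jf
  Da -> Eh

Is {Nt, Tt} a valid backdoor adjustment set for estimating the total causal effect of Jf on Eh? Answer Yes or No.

No

Backdoor paths from Jf to Eh (paths whose first edge points into Jf):
  P1: Jf <- Qv -> Da -> Eh
  P2: Jf <- Qv -> Eh
  P3: Jf <- Nt -> Eh
  P4: Jf <- Da <- Qv -> Eh
  P5: Jf <- Da -> Eh
Condition 1 (no descendant of Jf in the set): holds — descendants of Jf are {Eh}; none are in {Nt, Tt}.
Condition 2 (every backdoor path blocked by {Nt, Tt}):
  P1: open — no interior node is in the conditioning set.
  P2: open — no interior node is in the conditioning set.
  P3: blocked at fork node Nt ∈ conditioning set.
  P4: open — no interior node is in the conditioning set.
  P5: open — no interior node is in the conditioning set.
{Nt, Tt} does not satisfy the backdoor criterion.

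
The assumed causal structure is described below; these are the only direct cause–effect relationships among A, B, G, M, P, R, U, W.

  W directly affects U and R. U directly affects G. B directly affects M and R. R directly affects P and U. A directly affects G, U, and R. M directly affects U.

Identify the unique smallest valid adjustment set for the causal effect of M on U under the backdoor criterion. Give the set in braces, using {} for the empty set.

{B}

Variables eligible for adjustment (non-descendants of M, excluding M and U): {A, B, P, R, W}.
Backdoor paths from M to U:
  P1: M <- B -> R <- A -> U
  P2: M <- B -> R <- A -> G <- U
  P3: M <- B -> R <- W -> U
  P4: M <- B -> R -> U
The empty set is not sufficient: P4 (M <- B -> R -> U) has no collider blocking it and no conditioned non-collider, so it is open.
Try {B}:
  P1: blocked at fork node B ∈ conditioning set.
  P2: blocked at fork node B ∈ conditioning set.
  P3: blocked at fork node B ∈ conditioning set.
  P4: blocked at fork node B ∈ conditioning set.
{B} contains no descendant of M and blocks every backdoor path.
No other singleton works — e.g. {A} leaves P4 open — so {B} is the unique smallest valid adjustment set.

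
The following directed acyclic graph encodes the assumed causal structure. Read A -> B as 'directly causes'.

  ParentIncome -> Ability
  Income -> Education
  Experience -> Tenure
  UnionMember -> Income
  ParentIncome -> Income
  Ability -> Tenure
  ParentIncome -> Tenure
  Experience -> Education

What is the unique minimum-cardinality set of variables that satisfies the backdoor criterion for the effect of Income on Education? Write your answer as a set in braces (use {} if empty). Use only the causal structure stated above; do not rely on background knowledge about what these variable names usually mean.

Variables eligible for adjustment (non-descendants of Income, excluding Income and Education): {Ability, Experience, ParentIncome, Tenure, UnionMember}.
Backdoor paths from Income to Education:
  P1: Income <- ParentIncome -> Ability -> Tenure <- Experience -> Education
  P2: Income <- ParentIncome -> Tenure <- Experience -> Education
Each backdoor path contains an unconditioned collider, so every path is already blocked with the empty conditioning set:
  P1: blocked at collider Tenure (neither it nor any descendant is in the conditioning set).
  P2: blocked at collider Tenure (neither it nor any descendant is in the conditioning set).
The empty set is therefore the unique smallest valid set.

{}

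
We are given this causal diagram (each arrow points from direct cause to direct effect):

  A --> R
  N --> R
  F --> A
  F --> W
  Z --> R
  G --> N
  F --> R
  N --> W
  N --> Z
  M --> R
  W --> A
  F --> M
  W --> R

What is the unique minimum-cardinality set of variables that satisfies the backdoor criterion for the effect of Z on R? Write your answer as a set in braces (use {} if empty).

{N}

Variables eligible for adjustment (non-descendants of Z, excluding Z and R): {A, F, G, M, N, W}.
Backdoor paths from Z to R:
  P1: Z <- N -> W <- F -> M -> R
  P2: Z <- N -> W <- F -> A -> R
  P3: Z <- N -> W <- F -> R
  P4: Z <- N -> W -> A <- F -> M -> R
  P5: Z <- N -> W -> A <- F -> R
  P6: Z <- N -> W -> A -> R
  P7: Z <- N -> W -> R
  P8: Z <- N -> R
The empty set is not sufficient: P6 (Z <- N -> W -> A -> R) has no collider blocking it and no conditioned non-collider, so it is open.
Try {N}:
  P1: blocked at fork node N ∈ conditioning set.
  P2: blocked at fork node N ∈ conditioning set.
  P3: blocked at fork node N ∈ conditioning set.
  P4: blocked at fork node N ∈ conditioning set.
  P5: blocked at fork node N ∈ conditioning set.
  P6: blocked at fork node N ∈ conditioning set.
  P7: blocked at fork node N ∈ conditioning set.
  P8: blocked at fork node N ∈ conditioning set.
{N} contains no descendant of Z and blocks every backdoor path.
No other singleton works — e.g. {F} leaves P6 open — so {N} is the unique smallest valid adjustment set.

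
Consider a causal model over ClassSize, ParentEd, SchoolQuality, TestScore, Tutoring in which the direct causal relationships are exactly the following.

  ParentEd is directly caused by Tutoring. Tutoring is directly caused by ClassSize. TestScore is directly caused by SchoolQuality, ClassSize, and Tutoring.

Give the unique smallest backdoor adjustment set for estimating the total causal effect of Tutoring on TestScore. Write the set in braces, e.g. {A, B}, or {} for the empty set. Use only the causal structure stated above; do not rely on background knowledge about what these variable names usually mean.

Variables eligible for adjustment (non-descendants of Tutoring, excluding Tutoring and TestScore): {ClassSize, SchoolQuality}.
Backdoor paths from Tutoring to TestScore:
  P1: Tutoring <- ClassSize -> TestScore
The empty set is not sufficient: P1 (Tutoring <- ClassSize -> TestScore) has no collider blocking it and no conditioned non-collider, so it is open.
Try {ClassSize}:
  P1: blocked at fork node ClassSize ∈ conditioning set.
{ClassSize} contains no descendant of Tutoring and blocks every backdoor path.
No other singleton works — e.g. {SchoolQuality} leaves P1 open — so {ClassSize} is the unique smallest valid adjustment set.

{ClassSize}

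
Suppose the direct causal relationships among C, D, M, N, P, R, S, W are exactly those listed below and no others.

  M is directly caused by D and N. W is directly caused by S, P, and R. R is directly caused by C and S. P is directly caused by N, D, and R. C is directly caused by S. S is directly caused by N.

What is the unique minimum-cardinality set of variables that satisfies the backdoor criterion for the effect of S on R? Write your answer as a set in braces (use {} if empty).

{}

Variables eligible for adjustment (non-descendants of S, excluding S and R): {D, M, N}.
Backdoor paths from S to R:
  P1: S <- N -> P <- R
  P2: S <- N -> P -> W <- R
  P3: S <- N -> M <- D -> P <- R
  P4: S <- N -> M <- D -> P -> W <- R
Each backdoor path contains an unconditioned collider, so every path is already blocked with the empty conditioning set:
  P1: blocked at collider P (neither it nor any descendant is in the conditioning set).
  P2: blocked at collider W (neither it nor any descendant is in the conditioning set).
  P3: blocked at collider M (neither it nor any descendant is in the conditioning set).
  P4: blocked at collider M (neither it nor any descendant is in the conditioning set).
The empty set is therefore the unique smallest valid set.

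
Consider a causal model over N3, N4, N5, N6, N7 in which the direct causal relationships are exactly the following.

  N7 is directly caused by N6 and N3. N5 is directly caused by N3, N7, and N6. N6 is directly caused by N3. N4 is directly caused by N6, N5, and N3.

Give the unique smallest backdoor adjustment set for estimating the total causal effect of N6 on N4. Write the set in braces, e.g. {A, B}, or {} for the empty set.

{N3}

Variables eligible for adjustment (non-descendants of N6, excluding N6 and N4): {N3}.
Backdoor paths from N6 to N4:
  P1: N6 <- N3 -> N7 -> N5 -> N4
  P2: N6 <- N3 -> N5 -> N4
  P3: N6 <- N3 -> N4
The empty set is not sufficient: P1 (N6 <- N3 -> N7 -> N5 -> N4) has no collider blocking it and no conditioned non-collider, so it is open.
Try {N3}:
  P1: blocked at fork node N3 ∈ conditioning set.
  P2: blocked at fork node N3 ∈ conditioning set.
  P3: blocked at fork node N3 ∈ conditioning set.
{N3} contains no descendant of N6 and blocks every backdoor path.
{N3} is the unique smallest valid adjustment set.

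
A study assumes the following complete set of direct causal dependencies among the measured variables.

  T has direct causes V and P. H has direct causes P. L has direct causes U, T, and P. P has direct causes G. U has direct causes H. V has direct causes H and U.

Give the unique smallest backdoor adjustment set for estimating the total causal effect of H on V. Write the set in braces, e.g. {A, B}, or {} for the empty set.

{}

Variables eligible for adjustment (non-descendants of H, excluding H and V): {G, P}.
Backdoor paths from H to V:
  P1: H <- P -> T <- V
  P2: H <- P -> T -> L <- U -> V
  P3: H <- P -> L <- U -> V
  P4: H <- P -> L <- T <- V
Each backdoor path contains an unconditioned collider, so every path is already blocked with the empty conditioning set:
  P1: blocked at collider T (neither it nor any descendant is in the conditioning set).
  P2: blocked at collider L (neither it nor any descendant is in the conditioning set).
  P3: blocked at collider L (neither it nor any descendant is in the conditioning set).
  P4: blocked at collider L (neither it nor any descendant is in the conditioning set).
The empty set is therefore the unique smallest valid set.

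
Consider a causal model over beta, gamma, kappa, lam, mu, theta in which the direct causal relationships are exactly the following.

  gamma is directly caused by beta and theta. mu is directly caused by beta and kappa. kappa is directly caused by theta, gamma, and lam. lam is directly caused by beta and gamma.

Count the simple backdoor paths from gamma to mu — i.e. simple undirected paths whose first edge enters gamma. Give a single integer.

A backdoor path from gamma to mu is any simple undirected path whose first edge points into gamma (i.e. leaves gamma via a parent).
Parents of gamma: {beta, theta}.
Enumerating:
  P1: gamma <- theta -> kappa <- lam <- beta -> mu
  P2: gamma <- theta -> kappa -> mu
  P3: gamma <- beta -> lam -> kappa -> mu
  P4: gamma <- beta -> mu
That exhausts the simple backdoor paths. Count: 4.

4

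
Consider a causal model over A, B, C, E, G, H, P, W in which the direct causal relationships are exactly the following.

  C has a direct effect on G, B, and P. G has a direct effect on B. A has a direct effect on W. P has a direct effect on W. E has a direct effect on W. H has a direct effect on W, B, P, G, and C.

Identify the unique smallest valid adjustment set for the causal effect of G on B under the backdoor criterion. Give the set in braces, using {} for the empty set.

{C, H}

Variables eligible for adjustment (non-descendants of G, excluding G and B): {A, C, E, H, P, W}.
Backdoor paths from G to B:
  P1: G <- H -> C -> B
  P2: G <- H -> P <- C -> B
  P3: G <- H -> B
  P4: G <- H -> W <- P <- C -> B
  P5: G <- C <- H -> B
  P6: G <- C -> P <- H -> B
  P7: G <- C -> P -> W <- H -> B
  P8: G <- C -> B
The empty set is not sufficient: P1 (G <- H -> C -> B) has no collider blocking it and no conditioned non-collider, so it is open.
Try {C, H}:
  P1: blocked at fork node H ∈ conditioning set.
  P2: blocked at fork node H ∈ conditioning set.
  P3: blocked at fork node H ∈ conditioning set.
  P4: blocked at fork node H ∈ conditioning set.
  P5: blocked at chain node C ∈ conditioning set.
  P6: blocked at fork node C ∈ conditioning set.
  P7: blocked at fork node C ∈ conditioning set.
  P8: blocked at fork node C ∈ conditioning set.
{C, H} contains no descendant of G and blocks every backdoor path.
Every element of {C, H} is needed (dropping C leaves P8 open; dropping H leaves P3 open), so no proper subset is valid.
Among all size-2 subsets of the eligible variables, only {C, H} blocks every backdoor path, so it is the unique smallest valid adjustment set.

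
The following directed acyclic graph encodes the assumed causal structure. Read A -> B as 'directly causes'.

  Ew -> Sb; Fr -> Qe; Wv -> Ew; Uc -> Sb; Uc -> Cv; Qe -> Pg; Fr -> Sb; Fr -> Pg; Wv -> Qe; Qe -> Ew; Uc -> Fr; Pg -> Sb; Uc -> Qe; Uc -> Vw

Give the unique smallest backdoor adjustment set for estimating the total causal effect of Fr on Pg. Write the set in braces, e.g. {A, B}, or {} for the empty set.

Variables eligible for adjustment (non-descendants of Fr, excluding Fr and Pg): {Cv, Uc, Vw, Wv}.
Backdoor paths from Fr to Pg:
  P1: Fr <- Uc -> Qe <- Wv -> Ew -> Sb <- Pg
  P2: Fr <- Uc -> Qe -> Ew -> Sb <- Pg
  P3: Fr <- Uc -> Qe -> Pg
  P4: Fr <- Uc -> Sb <- Ew <- Wv -> Qe -> Pg
  P5: Fr <- Uc -> Sb <- Ew <- Qe -> Pg
  P6: Fr <- Uc -> Sb <- Pg
The empty set is not sufficient: P3 (Fr <- Uc -> Qe -> Pg) has no collider blocking it and no conditioned non-collider, so it is open.
Try {Uc}:
  P1: blocked at fork node Uc ∈ conditioning set.
  P2: blocked at fork node Uc ∈ conditioning set.
  P3: blocked at fork node Uc ∈ conditioning set.
  P4: blocked at fork node Uc ∈ conditioning set.
  P5: blocked at fork node Uc ∈ conditioning set.
  P6: blocked at fork node Uc ∈ conditioning set.
{Uc} contains no descendant of Fr and blocks every backdoor path.
No other singleton works — e.g. {Wv} leaves P3 open — so {Uc} is the unique smallest valid adjustment set.

{Uc}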